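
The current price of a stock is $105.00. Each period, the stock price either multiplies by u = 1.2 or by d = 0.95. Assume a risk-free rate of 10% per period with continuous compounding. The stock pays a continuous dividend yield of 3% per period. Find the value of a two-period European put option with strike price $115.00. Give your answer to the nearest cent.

Per-period risk-free factor R = e^0.1 = 1.1052; dividend-adjusted growth = e^(0.1−0.03) = 1.0725.
Risk-neutral probability p = (1.0725 − 0.95)/(1.2 − 0.95) = 0.1225/0.2500 = 0.4900
Terminal stock prices: S_uu = 151.2, S_ud = 119.7, S_dd = 94.76
Terminal payoffs (K − S): max(-36.2, 0) = 0, max(-4.7, 0) = 0, max(20.24, 0) = 20.24
Node u (S = 126): V_u = e^(−0.1)·[0.4900·0.0000 + 0.5100·0.0000] = 0.0000
Node d (S = 99.75): V_d = e^(−0.1)·[0.4900·0.0000 + 0.5100·20.2375] = 9.3383
Node 0 (S = 105): V_0 = e^(−0.1)·[0.4900·0.0000 + 0.5100·9.3383] = 4.3091

$4.31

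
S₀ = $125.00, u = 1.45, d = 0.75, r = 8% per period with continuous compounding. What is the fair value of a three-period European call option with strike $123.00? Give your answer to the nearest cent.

Risk-neutral probability p = (e^0.08 − 0.75)/(1.45 − 0.75) = 0.3333/0.7000 = 0.4761
Terminal stock prices: S_uuu = 381.1, S_uud = 197.1, S_udd = 102, S_ddd = 52.73
Terminal payoffs (S − K): max(258.1, 0) = 258.1, max(74.11, 0) = 74.11, max(-21.05, 0) = 0, max(-70.27, 0) = 0
Node uu (S = 262.8): V_uu = e^(−0.08)·[0.4761·258.0781 + 0.5239·74.1094] = 149.2692
Node ud (S = 135.9): V_ud = e^(−0.08)·[0.4761·74.1094 + 0.5239·0.0000] = 32.5724
Node dd (S = 70.31): V_dd = e^(−0.08)·[0.4761·0.0000 + 0.5239·0.0000] = 0.0000
Node u (S = 181.2): V_u = e^(−0.08)·[0.4761·149.2692 + 0.5239·32.5724] = 81.3585
Node d (S = 93.75): V_d = e^(−0.08)·[0.4761·32.5724 + 0.5239·0.0000] = 14.3162
Node 0 (S = 125): V_0 = e^(−0.08)·[0.4761·81.3585 + 0.5239·14.3162] = 42.6818

$42.68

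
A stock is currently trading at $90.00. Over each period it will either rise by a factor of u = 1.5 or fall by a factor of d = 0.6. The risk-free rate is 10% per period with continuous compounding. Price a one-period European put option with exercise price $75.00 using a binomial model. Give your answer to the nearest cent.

$8.34

Risk-neutral probability p = (e^0.1 − 0.6)/(1.5 − 0.6) = 0.5052/0.9000 = 0.5613
Terminal stock prices: S_u = 135, S_d = 54
Terminal payoffs (K − S): max(-60, 0) = 0, max(21, 0) = 21
Node 0 (S = 90): V_0 = e^(−0.1)·[0.5613·0.0000 + 0.4387·21.0000] = 8.3360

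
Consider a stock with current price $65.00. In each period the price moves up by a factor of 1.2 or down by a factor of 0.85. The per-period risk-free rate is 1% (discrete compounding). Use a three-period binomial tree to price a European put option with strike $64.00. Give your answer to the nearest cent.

$6.74

Risk-neutral probability p = (1 + 0.01 − 0.85)/(1.2 − 0.85) = 0.1600/0.3500 = 0.4571
Terminal stock prices: S_uuu = 112.3, S_uud = 79.56, S_udd = 56.35, S_ddd = 39.92
Terminal payoffs (K − S): max(-48.32, 0) = 0, max(-15.56, 0) = 0, max(7.645, 0) = 7.645, max(24.08, 0) = 24.08
Node uu (S = 93.6): V_uu = 1/1.01·[0.4571·0.0000 + 0.5429·0.0000] = 0.0000
Node ud (S = 66.3): V_ud = 1/1.01·[0.4571·0.0000 + 0.5429·7.6450] = 4.1091
Node dd (S = 46.96): V_dd = 1/1.01·[0.4571·7.6450 + 0.5429·24.0819] = 16.4038
Node u (S = 78): V_u = 1/1.01·[0.4571·0.0000 + 0.5429·4.1091] = 2.2085
Node d (S = 55.25): V_d = 1/1.01·[0.4571·4.1091 + 0.5429·16.4038] = 10.6766
Node 0 (S = 65): V_0 = 1/1.01·[0.4571·2.2085 + 0.5429·10.6766] = 6.7381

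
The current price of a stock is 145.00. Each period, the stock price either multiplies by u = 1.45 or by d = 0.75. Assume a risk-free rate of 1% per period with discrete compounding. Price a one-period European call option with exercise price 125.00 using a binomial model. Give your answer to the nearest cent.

Risk-neutral probability p = (1 + 0.01 − 0.75)/(1.45 − 0.75) = 0.2600/0.7000 = 0.3714
Terminal stock prices: S_u = 210.2, S_d = 108.8
Terminal payoffs (S − K): max(85.25, 0) = 85.25, max(-16.25, 0) = 0
Node 0 (S = 145): V_0 = 1/1.01·[0.3714·85.2500 + 0.6286·0.0000] = 31.3508

31.35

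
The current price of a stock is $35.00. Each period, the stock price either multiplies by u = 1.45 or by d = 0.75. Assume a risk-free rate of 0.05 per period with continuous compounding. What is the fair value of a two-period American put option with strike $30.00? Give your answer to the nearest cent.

$3.03

Risk-neutral probability p = (e^0.05 − 0.75)/(1.45 − 0.75) = 0.3013/0.7000 = 0.4304
Terminal stock prices: S_uu = 73.59, S_ud = 38.06, S_dd = 19.69
Terminal payoffs (K − S): max(-43.59, 0) = 0, max(-8.062, 0) = 0, max(10.31, 0) = 10.31
Node u (S = 50.75): continuation = e^(−0.05)·[0.4304·0.0000 + 0.5696·0.0000] = 0.0000; exercise value = 0.0000 ≤ continuation, so V_u = 0.0000
Node d (S = 26.25): continuation = e^(−0.05)·[0.4304·0.0000 + 0.5696·10.3125] = 5.5876; exercise value = 3.7500 ≤ continuation, so V_d = 5.5876
Node 0 (S = 35): continuation = e^(−0.05)·[0.4304·0.0000 + 0.5696·5.5876] = 3.0276; exercise value = 0.0000 ≤ continuation, so V_0 = 3.0276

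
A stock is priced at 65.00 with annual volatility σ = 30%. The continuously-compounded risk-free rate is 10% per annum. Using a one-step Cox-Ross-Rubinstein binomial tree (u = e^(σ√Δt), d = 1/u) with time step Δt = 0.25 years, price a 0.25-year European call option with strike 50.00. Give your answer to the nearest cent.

16.23

CRR parameters: u = e^(σ√Δt) = e^(0.3·√0.25) = 1.1618, d = 1/u = 0.8607
Per-period rate: rΔt = 0.1·0.25 = 0.025, so R = e^0.025 = 1.0253
Risk-neutral probability p = (e^0.025 − 0.8607)/(1.1618 − 0.8607) = 0.1646/0.3011 = 0.5466
Terminal stock prices: S_u = 75.52, S_d = 55.95
Terminal payoffs (S − K): max(25.52, 0) = 25.52, max(5.946, 0) = 5.946
Node 0 (S = 65): V_0 = e^(−0.025)·[0.5466·25.5192 + 0.4534·5.9460] = 16.2345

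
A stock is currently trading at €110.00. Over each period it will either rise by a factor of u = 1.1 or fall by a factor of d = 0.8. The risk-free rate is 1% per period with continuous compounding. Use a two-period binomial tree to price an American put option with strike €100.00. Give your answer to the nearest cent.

Risk-neutral probability p = (e^0.01 − 0.8)/(1.1 − 0.8) = 0.2101/0.3000 = 0.7002
Terminal stock prices: S_uu = 133.1, S_ud = 96.8, S_dd = 70.4
Terminal payoffs (K − S): max(-33.1, 0) = 0, max(3.2, 0) = 3.2, max(29.6, 0) = 29.6
Node u (S = 121): continuation = e^(−0.01)·[0.7002·0.0000 + 0.2998·3.2000] = 0.9499; exercise value = 0.0000 ≤ continuation, so V_u = 0.9499
Node d (S = 88): continuation = e^(−0.01)·[0.7002·3.2000 + 0.2998·29.6000] = 11.0050; exercise value = 12.0000 > continuation, so V_d = 12.0000 (exercise)
Node 0 (S = 110): continuation = e^(−0.01)·[0.7002·0.9499 + 0.2998·12.0000] = 4.2207; exercise value = 0.0000 ≤ continuation, so V_0 = 4.2207

€4.22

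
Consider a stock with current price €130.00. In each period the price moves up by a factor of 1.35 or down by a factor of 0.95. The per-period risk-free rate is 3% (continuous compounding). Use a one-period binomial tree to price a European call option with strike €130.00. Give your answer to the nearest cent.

€8.88

Risk-neutral probability p = (e^0.03 − 0.95)/(1.35 − 0.95) = 0.0805/0.4000 = 0.2011
Terminal stock prices: S_u = 175.5, S_d = 123.5
Terminal payoffs (S − K): max(45.5, 0) = 45.5, max(-6.5, 0) = 0
Node 0 (S = 130): V_0 = e^(−0.03)·[0.2011·45.5000 + 0.7989·0.0000] = 8.8812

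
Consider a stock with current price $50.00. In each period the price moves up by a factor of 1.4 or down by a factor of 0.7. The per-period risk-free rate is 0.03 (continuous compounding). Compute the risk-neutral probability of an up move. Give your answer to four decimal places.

Risk-neutral probability p = (e^0.03 − 0.7)/(1.4 − 0.7) = 0.3305/0.7000 = 0.4721

p = 0.4721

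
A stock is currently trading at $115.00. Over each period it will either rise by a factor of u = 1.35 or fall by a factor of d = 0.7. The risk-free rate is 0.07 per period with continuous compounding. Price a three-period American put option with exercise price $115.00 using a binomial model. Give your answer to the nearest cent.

$17.03

Risk-neutral probability p = (e^0.07 − 0.7)/(1.35 − 0.7) = 0.3725/0.6500 = 0.5731
Terminal stock prices: S_uuu = 282.9, S_uud = 146.7, S_udd = 76.07, S_ddd = 39.44
Terminal payoffs (K − S): max(-167.9, 0) = 0, max(-31.71, 0) = 0, max(38.93, 0) = 38.93, max(75.56, 0) = 75.56
Node uu (S = 209.6): continuation = e^(−0.07)·[0.5731·0.0000 + 0.4269·0.0000] = 0.0000; exercise value = 0.0000 ≤ continuation, so V_uu = 0.0000
Node ud (S = 108.7): continuation = e^(−0.07)·[0.5731·0.0000 + 0.4269·38.9275] = 15.4950; exercise value = 6.3250 ≤ continuation, so V_ud = 15.4950
Node dd (S = 56.35): continuation = e^(−0.07)·[0.5731·38.9275 + 0.4269·75.5550] = 50.8753; exercise value = 58.6500 > continuation, so V_dd = 58.6500 (exercise)
Node u (S = 155.2): continuation = e^(−0.07)·[0.5731·0.0000 + 0.4269·15.4950] = 6.1678; exercise value = 0.0000 ≤ continuation, so V_u = 6.1678
Node d (S = 80.5): continuation = e^(−0.07)·[0.5731·15.4950 + 0.4269·58.6500] = 31.6253; exercise value = 34.5000 > continuation, so V_d = 34.5000 (exercise)
Node 0 (S = 115): continuation = e^(−0.07)·[0.5731·6.1678 + 0.4269·34.5000] = 17.0284; exercise value = 0.0000 ≤ continuation, so V_0 = 17.0284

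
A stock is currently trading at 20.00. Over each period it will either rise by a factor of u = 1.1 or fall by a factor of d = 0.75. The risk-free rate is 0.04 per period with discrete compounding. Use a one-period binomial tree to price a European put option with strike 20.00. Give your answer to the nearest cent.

Risk-neutral probability p = (1 + 0.04 − 0.75)/(1.1 − 0.75) = 0.2900/0.3500 = 0.8286
Terminal stock prices: S_u = 22, S_d = 15
Terminal payoffs (K − S): max(-2, 0) = 0, max(5, 0) = 5
Node 0 (S = 20): V_0 = 1/1.04·[0.8286·0.0000 + 0.1714·5.0000] = 0.8242

0.82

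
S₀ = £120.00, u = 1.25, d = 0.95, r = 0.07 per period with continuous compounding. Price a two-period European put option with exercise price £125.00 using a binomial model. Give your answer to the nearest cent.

£5.08

Risk-neutral probability p = (e^0.07 − 0.95)/(1.25 − 0.95) = 0.1225/0.3000 = 0.4084
Terminal stock prices: S_uu = 187.5, S_ud = 142.5, S_dd = 108.3
Terminal payoffs (K − S): max(-62.5, 0) = 0, max(-17.5, 0) = 0, max(16.7, 0) = 16.7
Node u (S = 150): V_u = e^(−0.07)·[0.4084·0.0000 + 0.5916·0.0000] = 0.0000
Node d (S = 114): V_d = e^(−0.07)·[0.4084·0.0000 + 0.5916·16.7000] = 9.2124
Node 0 (S = 120): V_0 = e^(−0.07)·[0.4084·0.0000 + 0.5916·9.2124] = 5.0819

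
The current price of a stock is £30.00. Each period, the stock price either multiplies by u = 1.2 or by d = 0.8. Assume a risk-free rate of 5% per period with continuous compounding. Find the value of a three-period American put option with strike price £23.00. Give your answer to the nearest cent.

Risk-neutral probability p = (e^0.05 − 0.8)/(1.2 − 0.8) = 0.2513/0.4000 = 0.6282
Terminal stock prices: S_uuu = 51.84, S_uud = 34.56, S_udd = 23.04, S_ddd = 15.36
Terminal payoffs (K − S): max(-28.84, 0) = 0, max(-11.56, 0) = 0, max(-0.04, 0) = 0, max(7.64, 0) = 7.64
Node uu (S = 43.2): continuation = e^(−0.05)·[0.6282·0.0000 + 0.3718·0.0000] = 0.0000; exercise value = 0.0000 ≤ continuation, so V_uu = 0.0000
Node ud (S = 28.8): continuation = e^(−0.05)·[0.6282·0.0000 + 0.3718·0.0000] = 0.0000; exercise value = 0.0000 ≤ continuation, so V_ud = 0.0000
Node dd (S = 19.2): continuation = e^(−0.05)·[0.6282·0.0000 + 0.3718·7.6400] = 2.7022; exercise value = 3.8000 > continuation, so V_dd = 3.8000 (exercise)
Node u (S = 36): continuation = e^(−0.05)·[0.6282·0.0000 + 0.3718·0.0000] = 0.0000; exercise value = 0.0000 ≤ continuation, so V_u = 0.0000
Node d (S = 24): continuation = e^(−0.05)·[0.6282·0.0000 + 0.3718·3.8000] = 1.3440; exercise value = 0.0000 ≤ continuation, so V_d = 1.3440
Node 0 (S = 30): continuation = e^(−0.05)·[0.6282·0.0000 + 0.3718·1.3440] = 0.4754; exercise value = 0.0000 ≤ continuation, so V_0 = 0.4754

£0.48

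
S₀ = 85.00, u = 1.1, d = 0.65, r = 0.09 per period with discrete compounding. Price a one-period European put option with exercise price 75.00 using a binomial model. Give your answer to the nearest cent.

Risk-neutral probability p = (1 + 0.09 − 0.65)/(1.1 − 0.65) = 0.4400/0.4500 = 0.9778
Terminal stock prices: S_u = 93.5, S_d = 55.25
Terminal payoffs (K − S): max(-18.5, 0) = 0, max(19.75, 0) = 19.75
Node 0 (S = 85): V_0 = 1/1.09·[0.9778·0.0000 + 0.0222·19.7500] = 0.4027

0.40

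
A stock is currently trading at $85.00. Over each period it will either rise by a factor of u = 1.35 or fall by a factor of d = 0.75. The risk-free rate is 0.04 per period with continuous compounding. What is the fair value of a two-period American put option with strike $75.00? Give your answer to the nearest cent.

$6.66

Risk-neutral probability p = (e^0.04 − 0.75)/(1.35 − 0.75) = 0.2908/0.6000 = 0.4847
Terminal stock prices: S_uu = 154.9, S_ud = 86.06, S_dd = 47.81
Terminal payoffs (K − S): max(-79.91, 0) = 0, max(-11.06, 0) = 0, max(27.19, 0) = 27.19
Node u (S = 114.8): continuation = e^(−0.04)·[0.4847·0.0000 + 0.5153·0.0000] = 0.0000; exercise value = 0.0000 ≤ continuation, so V_u = 0.0000
Node d (S = 63.75): continuation = e^(−0.04)·[0.4847·0.0000 + 0.5153·27.1875] = 13.4608; exercise value = 11.2500 ≤ continuation, so V_d = 13.4608
Node 0 (S = 85): continuation = e^(−0.04)·[0.4847·0.0000 + 0.5153·13.4608] = 6.6646; exercise value = 0.0000 ≤ continuation, so V_0 = 6.6646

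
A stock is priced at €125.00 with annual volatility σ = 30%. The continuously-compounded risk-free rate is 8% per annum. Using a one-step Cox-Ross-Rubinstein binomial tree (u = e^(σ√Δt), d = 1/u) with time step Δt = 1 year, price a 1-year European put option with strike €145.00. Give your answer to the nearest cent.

€21.17

CRR parameters: u = e^(σ√Δt) = e^(0.3·√1) = 1.3499, d = 1/u = 0.7408
Per-period rate: rΔt = 0.08·1 = 0.08, so R = e^0.08 = 1.0833
Risk-neutral probability p = (e^0.08 − 0.7408)/(1.3499 − 0.7408) = 0.3425/0.6090 = 0.5623
Terminal stock prices: S_u = 168.7, S_d = 92.6
Terminal payoffs (K − S): max(-23.73, 0) = 0, max(52.4, 0) = 52.4
Node 0 (S = 125): V_0 = e^(−0.08)·[0.5623·0.0000 + 0.4377·52.3977] = 21.1708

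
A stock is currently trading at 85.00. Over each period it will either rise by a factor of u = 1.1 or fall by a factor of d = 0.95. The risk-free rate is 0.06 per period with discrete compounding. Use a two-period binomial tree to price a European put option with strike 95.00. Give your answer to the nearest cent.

3.31

Risk-neutral probability p = (1 + 0.06 − 0.95)/(1.1 − 0.95) = 0.1100/0.1500 = 0.7333
Terminal stock prices: S_uu = 102.9, S_ud = 88.83, S_dd = 76.71
Terminal payoffs (K − S): max(-7.85, 0) = 0, max(6.175, 0) = 6.175, max(18.29, 0) = 18.29
Node u (S = 93.5): V_u = 1/1.06·[0.7333·0.0000 + 0.2667·6.1750] = 1.5535
Node d (S = 80.75): V_d = 1/1.06·[0.7333·6.1750 + 0.2667·18.2875] = 8.8726
Node 0 (S = 85): V_0 = 1/1.06·[0.7333·1.5535 + 0.2667·8.8726] = 3.3068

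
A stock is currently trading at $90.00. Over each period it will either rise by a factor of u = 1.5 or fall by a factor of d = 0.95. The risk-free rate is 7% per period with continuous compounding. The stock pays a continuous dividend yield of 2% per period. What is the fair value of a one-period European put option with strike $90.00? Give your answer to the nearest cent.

$3.42

Per-period risk-free factor R = e^0.07 = 1.0725; dividend-adjusted growth = e^(0.07−0.02) = 1.0513.
Risk-neutral probability p = (1.0513 − 0.95)/(1.5 − 0.95) = 0.1013/0.5500 = 0.1841
Terminal stock prices: S_u = 135, S_d = 85.5
Terminal payoffs (K − S): max(-45, 0) = 0, max(4.5, 0) = 4.5
Node 0 (S = 90): V_0 = e^(−0.07)·[0.1841·0.0000 + 0.8159·4.5000] = 3.4232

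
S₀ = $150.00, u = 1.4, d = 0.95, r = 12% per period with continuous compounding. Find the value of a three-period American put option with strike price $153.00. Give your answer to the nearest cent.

$5.64

Risk-neutral probability p = (e^0.12 − 0.95)/(1.4 − 0.95) = 0.1775/0.4500 = 0.3944
Terminal stock prices: S_uuu = 411.6, S_uud = 279.3, S_udd = 189.5, S_ddd = 128.6
Terminal payoffs (K − S): max(-258.6, 0) = 0, max(-126.3, 0) = 0, max(-36.53, 0) = 0, max(24.39, 0) = 24.39
Node uu (S = 294): continuation = e^(−0.12)·[0.3944·0.0000 + 0.6056·0.0000] = 0.0000; exercise value = 0.0000 ≤ continuation, so V_uu = 0.0000
Node ud (S = 199.5): continuation = e^(−0.12)·[0.3944·0.0000 + 0.6056·0.0000] = 0.0000; exercise value = 0.0000 ≤ continuation, so V_ud = 0.0000
Node dd (S = 135.4): continuation = e^(−0.12)·[0.3944·0.0000 + 0.6056·24.3938] = 13.1015; exercise value = 17.6250 > continuation, so V_dd = 17.6250 (exercise)
Node u (S = 210): continuation = e^(−0.12)·[0.3944·0.0000 + 0.6056·0.0000] = 0.0000; exercise value = 0.0000 ≤ continuation, so V_u = 0.0000
Node d (S = 142.5): continuation = e^(−0.12)·[0.3944·0.0000 + 0.6056·17.6250] = 9.4661; exercise value = 10.5000 > continuation, so V_d = 10.5000 (exercise)
Node 0 (S = 150): continuation = e^(−0.12)·[0.3944·0.0000 + 0.6056·10.5000] = 5.6394; exercise value = 3.0000 ≤ continuation, so V_0 = 5.6394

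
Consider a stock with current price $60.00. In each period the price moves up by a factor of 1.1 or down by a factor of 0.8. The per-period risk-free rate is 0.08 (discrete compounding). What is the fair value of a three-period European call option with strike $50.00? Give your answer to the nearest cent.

$20.39

Risk-neutral probability p = (1 + 0.08 − 0.8)/(1.1 − 0.8) = 0.2800/0.3000 = 0.9333
Terminal stock prices: S_uuu = 79.86, S_uud = 58.08, S_udd = 42.24, S_ddd = 30.72
Terminal payoffs (S − K): max(29.86, 0) = 29.86, max(8.08, 0) = 8.08, max(-7.76, 0) = 0, max(-19.28, 0) = 0
Node uu (S = 72.6): V_uu = 1/1.08·[0.9333·29.8600 + 0.0667·8.0800] = 26.3037
Node ud (S = 52.8): V_ud = 1/1.08·[0.9333·8.0800 + 0.0667·0.0000] = 6.9827
Node dd (S = 38.4): V_dd = 1/1.08·[0.9333·0.0000 + 0.0667·0.0000] = 0.0000
Node u (S = 66): V_u = 1/1.08·[0.9333·26.3037 + 0.0667·6.9827] = 23.1626
Node d (S = 48): V_d = 1/1.08·[0.9333·6.9827 + 0.0667·0.0000] = 6.0344
Node 0 (S = 60): V_0 = 1/1.08·[0.9333·23.1626 + 0.0667·6.0344] = 20.3896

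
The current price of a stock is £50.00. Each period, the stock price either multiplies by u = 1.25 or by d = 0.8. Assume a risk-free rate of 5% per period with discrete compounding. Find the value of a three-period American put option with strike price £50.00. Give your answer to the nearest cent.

£5.18

Risk-neutral probability p = (1 + 0.05 − 0.8)/(1.25 − 0.8) = 0.2500/0.4500 = 0.5556
Terminal stock prices: S_uuu = 97.66, S_uud = 62.5, S_udd = 40, S_ddd = 25.6
Terminal payoffs (K − S): max(-47.66, 0) = 0, max(-12.5, 0) = 0, max(10, 0) = 10, max(24.4, 0) = 24.4
Node uu (S = 78.12): continuation = 1/1.05·[0.5556·0.0000 + 0.4444·0.0000] = 0.0000; exercise value = 0.0000 ≤ continuation, so V_uu = 0.0000
Node ud (S = 50): continuation = 1/1.05·[0.5556·0.0000 + 0.4444·10.0000] = 4.2328; exercise value = 0.0000 ≤ continuation, so V_ud = 4.2328
Node dd (S = 32): continuation = 1/1.05·[0.5556·10.0000 + 0.4444·24.4000] = 15.6190; exercise value = 18.0000 > continuation, so V_dd = 18.0000 (exercise)
Node u (S = 62.5): continuation = 1/1.05·[0.5556·0.0000 + 0.4444·4.2328] = 1.7917; exercise value = 0.0000 ≤ continuation, so V_u = 1.7917
Node d (S = 40): continuation = 1/1.05·[0.5556·4.2328 + 0.4444·18.0000] = 9.8586; exercise value = 10.0000 > continuation, so V_d = 10.0000 (exercise)
Node 0 (S = 50): continuation = 1/1.05·[0.5556·1.7917 + 0.4444·10.0000] = 5.1808; exercise value = 0.0000 ≤ continuation, so V_0 = 5.1808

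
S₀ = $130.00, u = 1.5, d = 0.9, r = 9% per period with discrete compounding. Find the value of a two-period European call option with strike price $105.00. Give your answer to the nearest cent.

Risk-neutral probability p = (1 + 0.09 − 0.9)/(1.5 − 0.9) = 0.1900/0.6000 = 0.3167
Terminal stock prices: S_uu = 292.5, S_ud = 175.5, S_dd = 105.3
Terminal payoffs (S − K): max(187.5, 0) = 187.5, max(70.5, 0) = 70.5, max(0.3, 0) = 0.3
Node u (S = 195): V_u = 1/1.09·[0.3167·187.5000 + 0.6833·70.5000] = 98.6697
Node d (S = 117): V_d = 1/1.09·[0.3167·70.5000 + 0.6833·0.3000] = 20.6697
Node 0 (S = 130): V_0 = 1/1.09·[0.3167·98.6697 + 0.6833·20.6697] = 41.6236

$41.62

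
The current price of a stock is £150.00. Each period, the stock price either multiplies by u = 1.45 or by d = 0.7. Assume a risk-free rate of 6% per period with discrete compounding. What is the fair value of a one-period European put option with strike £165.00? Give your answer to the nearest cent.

£29.43

Risk-neutral probability p = (1 + 0.06 − 0.7)/(1.45 − 0.7) = 0.3600/0.7500 = 0.4800
Terminal stock prices: S_u = 217.5, S_d = 105
Terminal payoffs (K − S): max(-52.5, 0) = 0, max(60, 0) = 60
Node 0 (S = 150): V_0 = 1/1.06·[0.4800·0.0000 + 0.5200·60.0000] = 29.4340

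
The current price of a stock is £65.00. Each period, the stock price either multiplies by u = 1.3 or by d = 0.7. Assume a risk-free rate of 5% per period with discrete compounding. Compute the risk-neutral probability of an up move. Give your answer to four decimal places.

p = 0.5833

Risk-neutral probability p = (1 + 0.05 − 0.7)/(1.3 − 0.7) = 0.3500/0.6000 = 0.5833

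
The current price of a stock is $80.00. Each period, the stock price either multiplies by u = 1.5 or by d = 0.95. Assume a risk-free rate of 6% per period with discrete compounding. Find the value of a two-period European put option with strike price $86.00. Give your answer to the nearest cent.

$7.86

Risk-neutral probability p = (1 + 0.06 − 0.95)/(1.5 − 0.95) = 0.1100/0.5500 = 0.2000
Terminal stock prices: S_uu = 180, S_ud = 114, S_dd = 72.2
Terminal payoffs (K − S): max(-94, 0) = 0, max(-28, 0) = 0, max(13.8, 0) = 13.8
Node u (S = 120): V_u = 1/1.06·[0.2000·0.0000 + 0.8000·0.0000] = 0.0000
Node d (S = 76): V_d = 1/1.06·[0.2000·0.0000 + 0.8000·13.8000] = 10.4151
Node 0 (S = 80): V_0 = 1/1.06·[0.2000·0.0000 + 0.8000·10.4151] = 7.8604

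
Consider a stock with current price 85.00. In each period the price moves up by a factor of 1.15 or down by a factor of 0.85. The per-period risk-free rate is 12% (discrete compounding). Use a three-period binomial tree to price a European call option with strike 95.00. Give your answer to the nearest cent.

Risk-neutral probability p = (1 + 0.12 − 0.85)/(1.15 − 0.85) = 0.2700/0.3000 = 0.9000
Terminal stock prices: S_uuu = 129.3, S_uud = 95.55, S_udd = 70.62, S_ddd = 52.2
Terminal payoffs (S − K): max(34.27, 0) = 34.27, max(0.5506, 0) = 0.5506, max(-24.38, 0) = 0, max(-42.8, 0) = 0
Node uu (S = 112.4): V_uu = 1/1.12·[0.9000·34.2744 + 0.1000·0.5506] = 27.5911
Node ud (S = 83.09): V_ud = 1/1.12·[0.9000·0.5506 + 0.1000·0.0000] = 0.4425
Node dd (S = 61.41): V_dd = 1/1.12·[0.9000·0.0000 + 0.1000·0.0000] = 0.0000
Node u (S = 97.75): V_u = 1/1.12·[0.9000·27.5911 + 0.1000·0.4425] = 22.2109
Node d (S = 72.25): V_d = 1/1.12·[0.9000·0.4425 + 0.1000·0.0000] = 0.3556
Node 0 (S = 85): V_0 = 1/1.12·[0.9000·22.2109 + 0.1000·0.3556] = 17.8798

17.88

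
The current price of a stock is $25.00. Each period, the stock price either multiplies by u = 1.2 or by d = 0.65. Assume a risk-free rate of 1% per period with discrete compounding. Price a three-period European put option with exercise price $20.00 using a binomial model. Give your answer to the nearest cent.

$2.19

Risk-neutral probability p = (1 + 0.01 − 0.65)/(1.2 − 0.65) = 0.3600/0.5500 = 0.6545
Terminal stock prices: S_uuu = 43.2, S_uud = 23.4, S_udd = 12.68, S_ddd = 6.866
Terminal payoffs (K − S): max(-23.2, 0) = 0, max(-3.4, 0) = 0, max(7.325, 0) = 7.325, max(13.13, 0) = 13.13
Node uu (S = 36): V_uu = 1/1.01·[0.6545·0.0000 + 0.3455·0.0000] = 0.0000
Node ud (S = 19.5): V_ud = 1/1.01·[0.6545·0.0000 + 0.3455·7.3250] = 2.5054
Node dd (S = 10.56): V_dd = 1/1.01·[0.6545·7.3250 + 0.3455·13.1344] = 9.2395
Node u (S = 30): V_u = 1/1.01·[0.6545·0.0000 + 0.3455·2.5054] = 0.8569
Node d (S = 16.25): V_d = 1/1.01·[0.6545·2.5054 + 0.3455·9.2395] = 4.7839
Node 0 (S = 25): V_0 = 1/1.01·[0.6545·0.8569 + 0.3455·4.7839] = 2.1916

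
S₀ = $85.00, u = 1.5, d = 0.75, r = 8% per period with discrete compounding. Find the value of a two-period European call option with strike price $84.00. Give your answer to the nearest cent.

$22.71

Risk-neutral probability p = (1 + 0.08 − 0.75)/(1.5 − 0.75) = 0.3300/0.7500 = 0.4400
Terminal stock prices: S_uu = 191.2, S_ud = 95.62, S_dd = 47.81
Terminal payoffs (S − K): max(107.2, 0) = 107.2, max(11.62, 0) = 11.62, max(-36.19, 0) = 0
Node u (S = 127.5): V_u = 1/1.08·[0.4400·107.2500 + 0.5600·11.6250] = 49.7222
Node d (S = 63.75): V_d = 1/1.08·[0.4400·11.6250 + 0.5600·0.0000] = 4.7361
Node 0 (S = 85): V_0 = 1/1.08·[0.4400·49.7222 + 0.5600·4.7361] = 22.7130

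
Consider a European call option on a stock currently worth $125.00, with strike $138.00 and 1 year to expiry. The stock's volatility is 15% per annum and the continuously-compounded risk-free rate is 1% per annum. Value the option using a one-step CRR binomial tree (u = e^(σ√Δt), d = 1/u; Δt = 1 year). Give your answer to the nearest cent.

$3.55

CRR parameters: u = e^(σ√Δt) = e^(0.15·√1) = 1.1618, d = 1/u = 0.8607
Per-period rate: rΔt = 0.01·1 = 0.01, so R = e^0.01 = 1.0101
Risk-neutral probability p = (e^0.01 − 0.8607)/(1.1618 − 0.8607) = 0.1493/0.3011 = 0.4959
Terminal stock prices: S_u = 145.2, S_d = 107.6
Terminal payoffs (S − K): max(7.229, 0) = 7.229, max(-30.41, 0) = 0
Node 0 (S = 125): V_0 = e^(−0.01)·[0.4959·7.2293 + 0.5041·0.0000] = 3.5497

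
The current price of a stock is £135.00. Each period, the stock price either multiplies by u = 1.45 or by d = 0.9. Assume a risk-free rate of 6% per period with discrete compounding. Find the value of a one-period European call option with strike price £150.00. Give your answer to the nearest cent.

£12.56

Risk-neutral probability p = (1 + 0.06 − 0.9)/(1.45 − 0.9) = 0.1600/0.5500 = 0.2909
Terminal stock prices: S_u = 195.8, S_d = 121.5
Terminal payoffs (S − K): max(45.75, 0) = 45.75, max(-28.5, 0) = 0
Node 0 (S = 135): V_0 = 1/1.06·[0.2909·45.7500 + 0.7091·0.0000] = 12.5557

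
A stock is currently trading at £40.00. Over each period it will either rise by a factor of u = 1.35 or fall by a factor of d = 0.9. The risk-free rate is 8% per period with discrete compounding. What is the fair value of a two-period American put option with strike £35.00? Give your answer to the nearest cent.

£0.80

Risk-neutral probability p = (1 + 0.08 − 0.9)/(1.35 − 0.9) = 0.1800/0.4500 = 0.4000
Terminal stock prices: S_uu = 72.9, S_ud = 48.6, S_dd = 32.4
Terminal payoffs (K − S): max(-37.9, 0) = 0, max(-13.6, 0) = 0, max(2.6, 0) = 2.6
Node u (S = 54): continuation = 1/1.08·[0.4000·0.0000 + 0.6000·0.0000] = 0.0000; exercise value = 0.0000 ≤ continuation, so V_u = 0.0000
Node d (S = 36): continuation = 1/1.08·[0.4000·0.0000 + 0.6000·2.6000] = 1.4444; exercise value = 0.0000 ≤ continuation, so V_d = 1.4444
Node 0 (S = 40): continuation = 1/1.08·[0.4000·0.0000 + 0.6000·1.4444] = 0.8025; exercise value = 0.0000 ≤ continuation, so V_0 = 0.8025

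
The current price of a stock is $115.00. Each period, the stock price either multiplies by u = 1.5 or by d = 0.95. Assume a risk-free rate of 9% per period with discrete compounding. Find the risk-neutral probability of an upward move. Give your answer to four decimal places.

p = 0.2545

Risk-neutral probability p = (1 + 0.09 − 0.95)/(1.5 − 0.95) = 0.1400/0.5500 = 0.2545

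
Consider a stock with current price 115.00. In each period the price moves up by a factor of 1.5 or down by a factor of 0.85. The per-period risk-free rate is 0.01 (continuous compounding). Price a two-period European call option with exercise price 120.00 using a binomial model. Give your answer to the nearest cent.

17.93

Risk-neutral probability p = (e^0.01 − 0.85)/(1.5 − 0.85) = 0.1601/0.6500 = 0.2462
Terminal stock prices: S_uu = 258.8, S_ud = 146.6, S_dd = 83.09
Terminal payoffs (S − K): max(138.8, 0) = 138.8, max(26.62, 0) = 26.62, max(-36.91, 0) = 0
Node u (S = 172.5): V_u = e^(−0.01)·[0.2462·138.7500 + 0.7538·26.6250] = 53.6940
Node d (S = 97.75): V_d = e^(−0.01)·[0.2462·26.6250 + 0.7538·0.0000] = 6.4907
Node 0 (S = 115): V_0 = e^(−0.01)·[0.2462·53.6940 + 0.7538·6.4907] = 17.9334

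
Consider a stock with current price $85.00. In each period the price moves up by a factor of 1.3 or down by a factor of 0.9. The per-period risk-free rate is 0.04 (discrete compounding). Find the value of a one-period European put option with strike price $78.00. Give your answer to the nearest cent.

$0.94

Risk-neutral probability p = (1 + 0.04 − 0.9)/(1.3 − 0.9) = 0.1400/0.4000 = 0.3500
Terminal stock prices: S_u = 110.5, S_d = 76.5
Terminal payoffs (K − S): max(-32.5, 0) = 0, max(1.5, 0) = 1.5
Node 0 (S = 85): V_0 = 1/1.04·[0.3500·0.0000 + 0.6500·1.5000] = 0.9375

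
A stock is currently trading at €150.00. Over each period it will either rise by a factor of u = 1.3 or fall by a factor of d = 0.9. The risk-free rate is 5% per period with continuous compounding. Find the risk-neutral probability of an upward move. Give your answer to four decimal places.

p = 0.3782

Risk-neutral probability p = (e^0.05 − 0.9)/(1.3 − 0.9) = 0.1513/0.4000 = 0.3782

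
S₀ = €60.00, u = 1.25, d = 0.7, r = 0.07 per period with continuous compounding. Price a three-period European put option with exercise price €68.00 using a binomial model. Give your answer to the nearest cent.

€7.51

Risk-neutral probability p = (e^0.07 − 0.7)/(1.25 − 0.7) = 0.3725/0.5500 = 0.6773
Terminal stock prices: S_uuu = 117.2, S_uud = 65.62, S_udd = 36.75, S_ddd = 20.58
Terminal payoffs (K − S): max(-49.19, 0) = 0, max(2.375, 0) = 2.375, max(31.25, 0) = 31.25, max(47.42, 0) = 47.42
Node uu (S = 93.75): V_uu = e^(−0.07)·[0.6773·0.0000 + 0.3227·2.3750] = 0.7146
Node ud (S = 52.5): V_ud = e^(−0.07)·[0.6773·2.3750 + 0.3227·31.2500] = 10.9028
Node dd (S = 29.4): V_dd = e^(−0.07)·[0.6773·31.2500 + 0.3227·47.4200] = 34.0028
Node u (S = 75): V_u = e^(−0.07)·[0.6773·0.7146 + 0.3227·10.9028] = 3.7319
Node d (S = 42): V_d = e^(−0.07)·[0.6773·10.9028 + 0.3227·34.0028] = 17.1164
Node 0 (S = 60): V_0 = e^(−0.07)·[0.6773·3.7319 + 0.3227·17.1164] = 7.5069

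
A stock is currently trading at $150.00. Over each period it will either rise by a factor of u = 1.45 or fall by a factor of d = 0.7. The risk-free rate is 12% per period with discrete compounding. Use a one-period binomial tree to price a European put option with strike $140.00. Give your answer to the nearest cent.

Risk-neutral probability p = (1 + 0.12 − 0.7)/(1.45 − 0.7) = 0.4200/0.7500 = 0.5600
Terminal stock prices: S_u = 217.5, S_d = 105
Terminal payoffs (K − S): max(-77.5, 0) = 0, max(35, 0) = 35
Node 0 (S = 150): V_0 = 1/1.12·[0.5600·0.0000 + 0.4400·35.0000] = 13.7500

$13.75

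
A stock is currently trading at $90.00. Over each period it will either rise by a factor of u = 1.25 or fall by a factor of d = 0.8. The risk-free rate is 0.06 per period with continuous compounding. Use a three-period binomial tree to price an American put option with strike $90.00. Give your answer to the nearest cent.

Risk-neutral probability p = (e^0.06 − 0.8)/(1.25 − 0.8) = 0.2618/0.4500 = 0.5819
Terminal stock prices: S_uuu = 175.8, S_uud = 112.5, S_udd = 72, S_ddd = 46.08
Terminal payoffs (K − S): max(-85.78, 0) = 0, max(-22.5, 0) = 0, max(18, 0) = 18, max(43.92, 0) = 43.92
Node uu (S = 140.6): continuation = e^(−0.06)·[0.5819·0.0000 + 0.4181·0.0000] = 0.0000; exercise value = 0.0000 ≤ continuation, so V_uu = 0.0000
Node ud (S = 90): continuation = e^(−0.06)·[0.5819·0.0000 + 0.4181·18.0000] = 7.0882; exercise value = 0.0000 ≤ continuation, so V_ud = 7.0882
Node dd (S = 57.6): continuation = e^(−0.06)·[0.5819·18.0000 + 0.4181·43.9200] = 27.1588; exercise value = 32.4000 > continuation, so V_dd = 32.4000 (exercise)
Node u (S = 112.5): continuation = e^(−0.06)·[0.5819·0.0000 + 0.4181·7.0882] = 2.7913; exercise value = 0.0000 ≤ continuation, so V_u = 2.7913
Node d (S = 72): continuation = e^(−0.06)·[0.5819·7.0882 + 0.4181·32.4000] = 16.6430; exercise value = 18.0000 > continuation, so V_d = 18.0000 (exercise)
Node 0 (S = 90): continuation = e^(−0.06)·[0.5819·2.7913 + 0.4181·18.0000] = 8.6178; exercise value = 0.0000 ≤ continuation, so V_0 = 8.6178

$8.62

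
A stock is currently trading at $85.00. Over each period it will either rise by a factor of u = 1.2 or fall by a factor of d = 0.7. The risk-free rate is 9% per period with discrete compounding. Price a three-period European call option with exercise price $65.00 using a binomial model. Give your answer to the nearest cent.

Risk-neutral probability p = (1 + 0.09 − 0.7)/(1.2 − 0.7) = 0.3900/0.5000 = 0.7800
Terminal stock prices: S_uuu = 146.9, S_uud = 85.68, S_udd = 49.98, S_ddd = 29.15
Terminal payoffs (S − K): max(81.88, 0) = 81.88, max(20.68, 0) = 20.68, max(-15.02, 0) = 0, max(-35.85, 0) = 0
Node uu (S = 122.4): V_uu = 1/1.09·[0.7800·81.8800 + 0.2200·20.6800] = 62.7670
Node ud (S = 71.4): V_ud = 1/1.09·[0.7800·20.6800 + 0.2200·0.0000] = 14.7985
Node dd (S = 41.65): V_dd = 1/1.09·[0.7800·0.0000 + 0.2200·0.0000] = 0.0000
Node u (S = 102): V_u = 1/1.09·[0.7800·62.7670 + 0.2200·14.7985] = 47.9027
Node d (S = 59.5): V_d = 1/1.09·[0.7800·14.7985 + 0.2200·0.0000] = 10.5898
Node 0 (S = 85): V_0 = 1/1.09·[0.7800·47.9027 + 0.2200·10.5898] = 36.4164

$36.42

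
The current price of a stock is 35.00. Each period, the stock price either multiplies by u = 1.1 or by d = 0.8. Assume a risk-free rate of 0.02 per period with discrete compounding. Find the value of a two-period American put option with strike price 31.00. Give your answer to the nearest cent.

0.82

Risk-neutral probability p = (1 + 0.02 − 0.8)/(1.1 − 0.8) = 0.2200/0.3000 = 0.7333
Terminal stock prices: S_uu = 42.35, S_ud = 30.8, S_dd = 22.4
Terminal payoffs (K − S): max(-11.35, 0) = 0, max(0.2, 0) = 0.2, max(8.6, 0) = 8.6
Node u (S = 38.5): continuation = 1/1.02·[0.7333·0.0000 + 0.2667·0.2000] = 0.0523; exercise value = 0.0000 ≤ continuation, so V_u = 0.0523
Node d (S = 28): continuation = 1/1.02·[0.7333·0.2000 + 0.2667·8.6000] = 2.3922; exercise value = 3.0000 > continuation, so V_d = 3.0000 (exercise)
Node 0 (S = 35): continuation = 1/1.02·[0.7333·0.0523 + 0.2667·3.0000] = 0.8219; exercise value = 0.0000 ≤ continuation, so V_0 = 0.8219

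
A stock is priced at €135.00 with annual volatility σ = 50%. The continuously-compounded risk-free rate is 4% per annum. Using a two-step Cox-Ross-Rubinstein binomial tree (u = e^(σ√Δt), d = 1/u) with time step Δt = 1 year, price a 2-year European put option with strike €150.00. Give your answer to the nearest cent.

CRR parameters: u = e^(σ√Δt) = e^(0.5·√1) = 1.6487, d = 1/u = 0.6065
Per-period rate: rΔt = 0.04·1 = 0.04, so R = e^0.04 = 1.0408
Risk-neutral probability p = (e^0.04 − 0.6065)/(1.6487 − 0.6065) = 0.4343/1.0422 = 0.4167
Terminal stock prices: S_uu = 367, S_ud = 135, S_dd = 49.66
Terminal payoffs (K − S): max(-217, 0) = 0, max(15, 0) = 15, max(100.3, 0) = 100.3
Node u (S = 222.6): V_u = e^(−0.04)·[0.4167·0.0000 + 0.5833·15.0000] = 8.4064
Node d (S = 81.88): V_d = e^(−0.04)·[0.4167·15.0000 + 0.5833·100.3363] = 62.2368
Node 0 (S = 135): V_0 = e^(−0.04)·[0.4167·8.4064 + 0.5833·62.2368] = 38.2449

€38.24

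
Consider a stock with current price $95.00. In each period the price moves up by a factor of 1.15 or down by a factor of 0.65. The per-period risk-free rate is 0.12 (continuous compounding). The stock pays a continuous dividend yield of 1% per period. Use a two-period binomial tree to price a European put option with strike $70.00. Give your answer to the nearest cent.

Per-period risk-free factor R = e^0.12 = 1.1275; dividend-adjusted growth = e^(0.12−0.01) = 1.1163.
Risk-neutral probability p = (1.1163 − 0.65)/(1.15 − 0.65) = 0.4663/0.5000 = 0.9326
Terminal stock prices: S_uu = 125.6, S_ud = 71.01, S_dd = 40.14
Terminal payoffs (K − S): max(-55.64, 0) = 0, max(-1.012, 0) = 0, max(29.86, 0) = 29.86
Node u (S = 109.2): V_u = e^(−0.12)·[0.9326·0.0000 + 0.0674·0.0000] = 0.0000
Node d (S = 61.75): V_d = e^(−0.12)·[0.9326·0.0000 + 0.0674·29.8625] = 1.7863
Node 0 (S = 95): V_0 = e^(−0.12)·[0.9326·0.0000 + 0.0674·1.7863] = 0.1069

$0.11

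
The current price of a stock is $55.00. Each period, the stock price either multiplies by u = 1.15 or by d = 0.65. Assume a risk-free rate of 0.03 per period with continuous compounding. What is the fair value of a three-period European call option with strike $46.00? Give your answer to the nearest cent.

Risk-neutral probability p = (e^0.03 − 0.65)/(1.15 − 0.65) = 0.3805/0.5000 = 0.7609
Terminal stock prices: S_uuu = 83.65, S_uud = 47.28, S_udd = 26.72, S_ddd = 15.1
Terminal payoffs (S − K): max(37.65, 0) = 37.65, max(1.279, 0) = 1.279, max(-19.28, 0) = 0, max(-30.9, 0) = 0
Node uu (S = 72.74): V_uu = e^(−0.03)·[0.7609·37.6481 + 0.2391·1.2794] = 28.0970
Node ud (S = 41.11): V_ud = e^(−0.03)·[0.7609·1.2794 + 0.2391·0.0000] = 0.9447
Node dd (S = 23.24): V_dd = e^(−0.03)·[0.7609·0.0000 + 0.2391·0.0000] = 0.0000
Node u (S = 63.25): V_u = e^(−0.03)·[0.7609·28.0970 + 0.2391·0.9447] = 20.9666
Node d (S = 35.75): V_d = e^(−0.03)·[0.7609·0.9447 + 0.2391·0.0000] = 0.6976
Node 0 (S = 55): V_0 = e^(−0.03)·[0.7609·20.9666 + 0.2391·0.6976] = 15.6440

$15.64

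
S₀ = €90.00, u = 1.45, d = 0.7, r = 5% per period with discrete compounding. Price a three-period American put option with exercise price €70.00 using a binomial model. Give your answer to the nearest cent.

€8.07

Risk-neutral probability p = (1 + 0.05 − 0.7)/(1.45 − 0.7) = 0.3500/0.7500 = 0.4667
Terminal stock prices: S_uuu = 274.4, S_uud = 132.5, S_udd = 63.94, S_ddd = 30.87
Terminal payoffs (K − S): max(-204.4, 0) = 0, max(-62.46, 0) = 0, max(6.055, 0) = 6.055, max(39.13, 0) = 39.13
Node uu (S = 189.2): continuation = 1/1.05·[0.4667·0.0000 + 0.5333·0.0000] = 0.0000; exercise value = 0.0000 ≤ continuation, so V_uu = 0.0000
Node ud (S = 91.35): continuation = 1/1.05·[0.4667·0.0000 + 0.5333·6.0550] = 3.0756; exercise value = 0.0000 ≤ continuation, so V_ud = 3.0756
Node dd (S = 44.1): continuation = 1/1.05·[0.4667·6.0550 + 0.5333·39.1300] = 22.5667; exercise value = 25.9000 > continuation, so V_dd = 25.9000 (exercise)
Node u (S = 130.5): continuation = 1/1.05·[0.4667·0.0000 + 0.5333·3.0756] = 1.5622; exercise value = 0.0000 ≤ continuation, so V_u = 1.5622
Node d (S = 63): continuation = 1/1.05·[0.4667·3.0756 + 0.5333·25.9000] = 14.5225; exercise value = 7.0000 ≤ continuation, so V_d = 14.5225
Node 0 (S = 90): continuation = 1/1.05·[0.4667·1.5622 + 0.5333·14.5225] = 8.0708; exercise value = 0.0000 ≤ continuation, so V_0 = 8.0708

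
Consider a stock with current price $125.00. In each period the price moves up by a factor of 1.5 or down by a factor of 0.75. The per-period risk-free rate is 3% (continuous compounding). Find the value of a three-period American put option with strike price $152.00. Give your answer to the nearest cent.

Risk-neutral probability p = (e^0.03 − 0.75)/(1.5 − 0.75) = 0.2805/0.7500 = 0.3739
Terminal stock prices: S_uuu = 421.9, S_uud = 210.9, S_udd = 105.5, S_ddd = 52.73
Terminal payoffs (K − S): max(-269.9, 0) = 0, max(-58.94, 0) = 0, max(46.53, 0) = 46.53, max(99.27, 0) = 99.27
Node uu (S = 281.2): continuation = e^(−0.03)·[0.3739·0.0000 + 0.6261·0.0000] = 0.0000; exercise value = 0.0000 ≤ continuation, so V_uu = 0.0000
Node ud (S = 140.6): continuation = e^(−0.03)·[0.3739·0.0000 + 0.6261·46.5312] = 28.2704; exercise value = 11.3750 ≤ continuation, so V_ud = 28.2704
Node dd (S = 70.31): continuation = e^(−0.03)·[0.3739·46.5312 + 0.6261·99.2656] = 77.1952; exercise value = 81.6875 > continuation, so V_dd = 81.6875 (exercise)
Node u (S = 187.5): continuation = e^(−0.03)·[0.3739·0.0000 + 0.6261·28.2704] = 17.1759; exercise value = 0.0000 ≤ continuation, so V_u = 17.1759
Node d (S = 93.75): continuation = e^(−0.03)·[0.3739·28.2704 + 0.6261·81.6875] = 59.8889; exercise value = 58.2500 ≤ continuation, so V_d = 59.8889
Node 0 (S = 125): continuation = e^(−0.03)·[0.3739·17.1759 + 0.6261·59.8889] = 42.6189; exercise value = 27.0000 ≤ continuation, so V_0 = 42.6189

$42.62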